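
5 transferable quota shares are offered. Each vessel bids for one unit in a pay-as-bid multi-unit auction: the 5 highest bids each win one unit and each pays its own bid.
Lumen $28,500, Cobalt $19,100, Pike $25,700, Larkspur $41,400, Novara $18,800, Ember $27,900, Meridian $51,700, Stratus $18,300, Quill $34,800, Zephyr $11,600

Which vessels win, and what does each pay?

Sorting: 51,700 (Meridian), 41,400 (Larkspur), 34,800 (Quill), 28,500 (Lumen), 27,900 (Ember), 25,700 (Pike), 19,100 (Cobalt), …
Top 5: Meridian, Larkspur, Quill, Lumen, Ember.
Each winner pays its own bid: Meridian $51,700, Larkspur $41,400, Quill $34,800, Lumen $28,500, Ember $27,900.

Meridian $51,700, Larkspur $41,400, Quill $34,800, Lumen $28,500, Ember $27,900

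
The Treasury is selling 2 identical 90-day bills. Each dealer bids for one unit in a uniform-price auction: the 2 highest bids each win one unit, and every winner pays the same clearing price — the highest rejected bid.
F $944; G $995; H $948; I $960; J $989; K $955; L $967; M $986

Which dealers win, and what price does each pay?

Bids ranked high→low: 995 (G), 989 (J), 986 (M), 967 (L), …
Winners (2 units): G, J.
First losing bid is M's $986, which sets the uniform price.

G, J; each pays $986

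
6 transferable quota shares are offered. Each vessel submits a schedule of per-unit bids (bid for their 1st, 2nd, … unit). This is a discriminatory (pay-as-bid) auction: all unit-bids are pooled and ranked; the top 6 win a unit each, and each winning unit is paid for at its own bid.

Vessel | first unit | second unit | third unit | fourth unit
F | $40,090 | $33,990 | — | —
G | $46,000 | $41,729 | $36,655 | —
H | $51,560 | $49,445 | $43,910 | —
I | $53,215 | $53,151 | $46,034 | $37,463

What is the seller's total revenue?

Merging the schedules and taking the best 6: 53,215 (I-1), 53,151 (I-2), 51,560 (H-1), 49,445 (H-2), 46,034 (I-3), 46,000 (G-1)
Next rejected bid: $43,910 (not a price — pay-as-bid).
Each winning unit pays its own bid.
Revenue = 53,215 + 53,151 + 51,560 + 49,445 + 46,034 + 46,000 = $299,405.

Total revenue: $299,405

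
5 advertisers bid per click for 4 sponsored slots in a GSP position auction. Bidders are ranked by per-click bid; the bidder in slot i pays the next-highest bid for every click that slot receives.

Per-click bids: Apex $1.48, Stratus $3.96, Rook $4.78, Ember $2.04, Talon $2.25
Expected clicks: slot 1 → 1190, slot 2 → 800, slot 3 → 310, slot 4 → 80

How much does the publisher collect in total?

Total revenue: $7263.20

Per-click bids in order: $4.78 (Rook) > $3.96 (Stratus) > $2.25 (Talon) > $2.04 (Ember) > $1.48 (Apex)
Slot 1: Rook pays $3.96 × 1190 = $4712.40
Slot 2: Stratus pays $2.25 × 800 = $1800.00
Slot 3: Talon pays $2.04 × 310 = $632.40
Slot 4: Ember pays $1.48 × 80 = $118.40
Total = $7263.20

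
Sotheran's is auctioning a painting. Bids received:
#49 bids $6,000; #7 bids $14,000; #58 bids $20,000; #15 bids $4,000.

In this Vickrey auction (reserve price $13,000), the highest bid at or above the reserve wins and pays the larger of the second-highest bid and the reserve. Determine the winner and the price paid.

#58 pays $14,000

Vickrey auction (reserve price $13,000): the highest bid at or above the reserve wins and pays the larger of the second-highest bid and the reserve.
Bids in order: 20,000 (#58) > 14,000 (#7) > 6,000 (#49) > 4,000 (#15)
Highest eligible bid: #58 at $20,000.
Second-highest bid $14,000 exceeds the reserve $13,000 → payment $14,000.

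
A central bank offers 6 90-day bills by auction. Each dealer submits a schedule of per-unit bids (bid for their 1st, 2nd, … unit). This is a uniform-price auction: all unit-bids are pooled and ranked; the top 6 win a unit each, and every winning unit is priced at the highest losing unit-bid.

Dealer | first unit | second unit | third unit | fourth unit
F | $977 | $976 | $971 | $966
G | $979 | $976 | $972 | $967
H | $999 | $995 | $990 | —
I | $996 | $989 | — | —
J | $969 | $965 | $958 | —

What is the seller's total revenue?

Total revenue: $5,862

All unit-bids, highest first — top 6: 999 (H-1), 996 (I-1), 995 (H-2), 990 (H-3), 989 (I-2), 979 (G-1)
Highest rejected unit-bid = $977.
Allocation: G 1, H 3, I 2. Every unit priced at $977.
Revenue = 6 × 977 = $5,862.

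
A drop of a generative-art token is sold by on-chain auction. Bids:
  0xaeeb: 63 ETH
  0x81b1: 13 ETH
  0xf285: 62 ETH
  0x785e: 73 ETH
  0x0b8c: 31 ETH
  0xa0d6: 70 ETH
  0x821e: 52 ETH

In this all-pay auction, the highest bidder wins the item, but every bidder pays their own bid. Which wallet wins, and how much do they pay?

All-pay auction: the highest bidder wins the item, but every bidder pays their own bid.
Bids in order: 73 (0x785e) > 70 (0xa0d6) > 63 (0xaeeb) > 62 (0xf285) > 52 (0x821e) > 31 (0x0b8c) > …
0x785e wins with the top bid; all bids are sunk regardless.

0x785e pays 73 ETH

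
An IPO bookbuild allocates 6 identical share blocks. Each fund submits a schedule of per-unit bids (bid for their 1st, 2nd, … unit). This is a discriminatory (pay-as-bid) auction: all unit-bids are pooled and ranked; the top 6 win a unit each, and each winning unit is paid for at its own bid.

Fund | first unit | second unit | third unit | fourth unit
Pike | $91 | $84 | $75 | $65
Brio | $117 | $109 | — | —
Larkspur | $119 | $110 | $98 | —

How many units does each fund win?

Merging the schedules and taking the best 6: 119 (Larkspur-1), 117 (Brio-1), 110 (Larkspur-2), 109 (Brio-2), 98 (Larkspur-3), 91 (Pike-1)
Next rejected bid: $84 (not a price — pay-as-bid).
Allocation: Brio 2, Larkspur 3, Pike 1.

Brio 2, Larkspur 3, Pike 1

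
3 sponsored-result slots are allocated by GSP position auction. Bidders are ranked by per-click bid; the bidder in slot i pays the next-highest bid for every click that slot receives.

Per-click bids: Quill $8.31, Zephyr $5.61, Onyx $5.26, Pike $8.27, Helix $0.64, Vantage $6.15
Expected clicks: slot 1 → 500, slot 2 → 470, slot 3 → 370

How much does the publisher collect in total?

Total revenue: $9101.20

Per-click bids in order: $8.31 (Quill) > $8.27 (Pike) > $6.15 (Vantage) > $5.61 (Zephyr) > …
Slot 1: Quill pays $8.27 × 500 = $4135.00
Slot 2: Pike pays $6.15 × 470 = $2890.50
Slot 3: Vantage pays $5.61 × 370 = $2075.70
Total = $9101.20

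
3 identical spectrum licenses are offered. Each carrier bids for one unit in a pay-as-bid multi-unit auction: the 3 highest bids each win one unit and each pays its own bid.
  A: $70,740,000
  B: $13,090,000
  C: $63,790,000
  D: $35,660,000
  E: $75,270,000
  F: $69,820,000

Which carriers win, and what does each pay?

Sorting: 75,270,000 (E), 70,740,000 (A), 69,820,000 (F), 63,790,000 (C), 35,660,000 (D), …
Top 3: E, A, F.
Each winner pays its own bid: E $75,270,000, A $70,740,000, F $69,820,000.

E $75,270,000, A $70,740,000, F $69,820,000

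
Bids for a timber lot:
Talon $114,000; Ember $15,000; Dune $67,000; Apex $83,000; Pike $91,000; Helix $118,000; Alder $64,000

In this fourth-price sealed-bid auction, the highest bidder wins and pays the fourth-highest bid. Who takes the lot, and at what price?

Sorting bids: 118,000 (Helix) > 114,000 (Talon) > 91,000 (Pike) > 83,000 (Apex) > 67,000 (Dune) > 64,000 (Alder) > …
Helix is highest; pays the fourth-highest bid, $83,000.

Helix pays $83,000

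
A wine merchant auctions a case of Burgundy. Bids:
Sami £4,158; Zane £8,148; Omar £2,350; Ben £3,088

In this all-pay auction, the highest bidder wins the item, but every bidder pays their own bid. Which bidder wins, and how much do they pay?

Zane pays £8,148

Rule: the highest bidder wins the item, but every bidder pays their own bid.
Bids in order: 8,148 (Zane) > 4,158 (Sami) > 3,088 (Ben) > 2,350 (Omar)
Zane wins with the top bid; all bids are sunk regardless.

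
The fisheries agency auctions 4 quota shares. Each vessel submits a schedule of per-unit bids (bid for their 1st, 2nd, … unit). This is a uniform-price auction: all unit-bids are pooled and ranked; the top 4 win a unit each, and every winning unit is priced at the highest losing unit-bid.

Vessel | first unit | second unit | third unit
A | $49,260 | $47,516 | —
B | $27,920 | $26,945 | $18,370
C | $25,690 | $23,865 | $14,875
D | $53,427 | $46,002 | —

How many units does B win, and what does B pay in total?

B: 0 units, pays $0

All unit-bids, highest first — top 4: 53,427 (D-1), 49,260 (A-1), 47,516 (A-2), 46,002 (D-2)
First bid not allocated: $27,920.
B wins 0 unit(s) at $27,920 each.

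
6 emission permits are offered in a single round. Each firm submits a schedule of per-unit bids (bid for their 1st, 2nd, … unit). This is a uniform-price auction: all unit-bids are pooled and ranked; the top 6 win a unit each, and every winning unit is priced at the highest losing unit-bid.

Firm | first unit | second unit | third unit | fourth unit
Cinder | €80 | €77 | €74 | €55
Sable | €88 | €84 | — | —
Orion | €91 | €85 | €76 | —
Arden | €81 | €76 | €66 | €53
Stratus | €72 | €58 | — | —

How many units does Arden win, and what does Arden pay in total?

All unit-bids, highest first — top 6: 91 (Orion-1), 88 (Sable-1), 85 (Orion-2), 84 (Sable-2), 81 (Arden-1), 80 (Cinder-1)
Highest rejected unit-bid = €77.
Arden wins 1 unit(s) at €77 each.

Arden: 1 unit, pays €77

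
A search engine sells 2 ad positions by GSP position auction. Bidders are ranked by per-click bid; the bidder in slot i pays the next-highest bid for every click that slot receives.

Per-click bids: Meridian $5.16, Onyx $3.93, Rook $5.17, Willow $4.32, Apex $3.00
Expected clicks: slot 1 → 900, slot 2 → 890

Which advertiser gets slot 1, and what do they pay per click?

Rook; $5.16 per click

Ranked by bid: $5.17 (Rook) > $5.16 (Meridian) > $4.32 (Willow) > …
Slot 1 goes to the first-ranked bidder, Rook, who pays the next bid down: $5.16/click.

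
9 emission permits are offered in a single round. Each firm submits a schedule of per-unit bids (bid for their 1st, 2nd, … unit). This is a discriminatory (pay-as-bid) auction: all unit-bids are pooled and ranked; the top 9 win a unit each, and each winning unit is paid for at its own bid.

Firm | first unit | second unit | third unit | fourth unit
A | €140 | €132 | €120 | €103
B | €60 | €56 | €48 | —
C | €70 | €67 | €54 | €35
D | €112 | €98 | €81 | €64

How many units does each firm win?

A 4, C 2, D 3

All unit-bids, highest first — top 9: 140 (A-1), 132 (A-2), 120 (A-3), 112 (D-1), 103 (A-4), 98 (D-2), 81 (D-3), 70 (C-1), 67 (C-2)
Next rejected bid: €64 (not a price — pay-as-bid).
Allocation: A 4, C 2, D 3.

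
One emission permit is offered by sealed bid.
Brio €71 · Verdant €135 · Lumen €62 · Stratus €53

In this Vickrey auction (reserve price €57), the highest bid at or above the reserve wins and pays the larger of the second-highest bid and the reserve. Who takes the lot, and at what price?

Rule: the highest bid at or above the reserve wins and pays the larger of the second-highest bid and the reserve.
Sorting bids: 135 (Verdant) > 71 (Brio) > 62 (Lumen) > 53 (Stratus)
Highest eligible bid: Verdant at €135.
max(second-highest €71, reserve €57) = €71; the reserve does not bind.

Verdant pays €71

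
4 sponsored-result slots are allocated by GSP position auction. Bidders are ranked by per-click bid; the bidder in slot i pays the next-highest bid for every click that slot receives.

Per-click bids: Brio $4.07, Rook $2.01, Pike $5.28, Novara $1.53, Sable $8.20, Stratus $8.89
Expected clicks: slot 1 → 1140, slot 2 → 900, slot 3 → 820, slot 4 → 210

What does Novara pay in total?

Sorting advertisers: $8.89 (Stratus) > $8.20 (Sable) > $5.28 (Pike) > $4.07 (Brio) > $2.01 (Rook) > …
Novara ranks below slot 4 → no slot, pays nothing.

Novara pays $0.00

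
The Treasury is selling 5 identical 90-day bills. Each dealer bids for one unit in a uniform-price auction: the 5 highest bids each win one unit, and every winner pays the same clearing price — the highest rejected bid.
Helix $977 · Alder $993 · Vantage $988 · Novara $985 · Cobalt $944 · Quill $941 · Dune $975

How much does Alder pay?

Sorting: 993 (Alder), 988 (Vantage), 985 (Novara), 977 (Helix), 975 (Dune), 944 (Cobalt), 941 (Quill)
Winners (5 units): Alder, Vantage, Novara, Helix, Dune.
Highest unsuccessful bid: $944 → clearing price.
Alder wins → pays $944.

Alder pays $944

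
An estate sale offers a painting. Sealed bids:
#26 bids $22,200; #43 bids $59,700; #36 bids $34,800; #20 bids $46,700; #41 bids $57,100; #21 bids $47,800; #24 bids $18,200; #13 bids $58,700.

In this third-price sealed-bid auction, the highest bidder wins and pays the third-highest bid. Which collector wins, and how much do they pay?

#43 pays $57,100

Third-price sealed-bid auction: the highest bidder wins and pays the third-highest bid.
Bids ranked: 59,700 (#43) > 58,700 (#13) > 57,100 (#41) > 47,800 (#21) > 46,700 (#20) > 34,800 (#36) > …
#43 wins; payment is bid #3 in the ranking = $57,100.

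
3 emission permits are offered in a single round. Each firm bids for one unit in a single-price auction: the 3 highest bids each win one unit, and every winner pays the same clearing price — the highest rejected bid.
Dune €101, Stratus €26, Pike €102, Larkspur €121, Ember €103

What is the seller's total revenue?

Total revenue: €303

Bids ranked high→low: 121 (Larkspur), 103 (Ember), 102 (Pike), 101 (Dune), 26 (Stratus)
Top 3: Larkspur, Ember, Pike.
Highest unsuccessful bid: €101 → clearing price.
Total revenue = 3 × €101 = €303.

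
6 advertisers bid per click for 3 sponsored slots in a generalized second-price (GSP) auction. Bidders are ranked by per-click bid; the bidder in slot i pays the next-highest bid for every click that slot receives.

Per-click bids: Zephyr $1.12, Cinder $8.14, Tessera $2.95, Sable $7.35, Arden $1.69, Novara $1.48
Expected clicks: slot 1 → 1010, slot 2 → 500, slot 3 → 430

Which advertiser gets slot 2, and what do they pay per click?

Ranked by bid: $8.14 (Cinder) > $7.35 (Sable) > $2.95 (Tessera) > $1.69 (Arden) > …
Slot 2 goes to the second-ranked bidder, Sable, who pays the next bid down: $2.95/click.

Sable; $2.95 per click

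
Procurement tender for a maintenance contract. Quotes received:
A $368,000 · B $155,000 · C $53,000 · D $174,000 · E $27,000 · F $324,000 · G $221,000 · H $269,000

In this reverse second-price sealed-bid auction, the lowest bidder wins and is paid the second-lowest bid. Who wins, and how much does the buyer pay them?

E is paid $53,000

Rule: the lowest bidder wins and is paid the second-lowest bid.
Sorting bids: 27,000 (E) < 53,000 (C) < 155,000 (B) < 174,000 (D) < 221,000 (G) < 269,000 (H) < …
E wins with the lowest bid; price is set by the runner-up at $53,000.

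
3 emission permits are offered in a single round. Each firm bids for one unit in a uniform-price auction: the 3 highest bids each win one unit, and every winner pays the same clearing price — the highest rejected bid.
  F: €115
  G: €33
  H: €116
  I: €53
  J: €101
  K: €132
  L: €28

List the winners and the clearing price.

K, H, F; each pays €101

Ordering the bids: 132 (K), 116 (H), 115 (F), 101 (J), 53 (I), …
Top 3: K, H, F.
Clearing price = highest rejected bid = €101.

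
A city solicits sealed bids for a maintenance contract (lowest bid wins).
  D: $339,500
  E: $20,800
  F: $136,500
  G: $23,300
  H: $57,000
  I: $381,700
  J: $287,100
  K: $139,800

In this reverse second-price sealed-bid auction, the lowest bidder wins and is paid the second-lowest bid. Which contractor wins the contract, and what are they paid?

Bids in order: 20,800 (E) < 23,300 (G) < 57,000 (H) < 136,500 (F) < 139,800 (K) < 287,100 (J) < …
E wins with the lowest bid; price is set by the runner-up at $23,300.

E is paid $23,300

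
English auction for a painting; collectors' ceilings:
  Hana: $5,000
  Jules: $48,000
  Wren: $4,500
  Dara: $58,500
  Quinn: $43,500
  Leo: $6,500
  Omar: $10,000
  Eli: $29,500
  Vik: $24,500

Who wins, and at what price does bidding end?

Dara wins at $48,000

Limits ranked: 58,500 (Dara) > 48,000 (Jules) > 43,500 (Quinn) > 29,500 (Eli) > 24,500 (Vik) > 10,000 (Omar) > …
Jules is the last rival to drop out, at $48,000; Dara remains and wins at that price.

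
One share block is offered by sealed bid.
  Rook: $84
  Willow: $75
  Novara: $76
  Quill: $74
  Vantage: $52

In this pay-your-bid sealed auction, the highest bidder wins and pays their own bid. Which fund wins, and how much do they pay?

Pay-your-bid sealed auction: the highest bidder wins and pays their own bid.
Sorting bids: 84 (Rook) > 76 (Novara) > 75 (Willow) > 74 (Quill) > 52 (Vantage)
Rook has the highest bid and pays exactly that: $84.

Rook pays $84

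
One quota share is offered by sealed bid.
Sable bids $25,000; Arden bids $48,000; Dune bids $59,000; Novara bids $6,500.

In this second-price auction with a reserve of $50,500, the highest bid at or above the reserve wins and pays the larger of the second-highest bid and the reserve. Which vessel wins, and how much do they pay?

Rule: the highest bid at or above the reserve wins and pays the larger of the second-highest bid and the reserve.
Bids in order: 59,000 (Dune) > 48,000 (Arden) > 25,000 (Sable) > 6,500 (Novara)
Dune has the top bid at or above the reserve ($59,000).
max(second-highest $48,000, reserve $50,500) = $50,500.

Dune pays $50,500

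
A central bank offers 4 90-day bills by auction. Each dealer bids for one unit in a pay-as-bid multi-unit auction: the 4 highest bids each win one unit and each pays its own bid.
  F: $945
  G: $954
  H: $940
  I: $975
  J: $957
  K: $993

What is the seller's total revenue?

Total revenue: $3,879

Sorting: 993 (K), 975 (I), 957 (J), 954 (G), 945 (F), 940 (H)
The 4 highest are K, I, J, G.
Total revenue = 993 + 975 + 957 + 954 = $3,879.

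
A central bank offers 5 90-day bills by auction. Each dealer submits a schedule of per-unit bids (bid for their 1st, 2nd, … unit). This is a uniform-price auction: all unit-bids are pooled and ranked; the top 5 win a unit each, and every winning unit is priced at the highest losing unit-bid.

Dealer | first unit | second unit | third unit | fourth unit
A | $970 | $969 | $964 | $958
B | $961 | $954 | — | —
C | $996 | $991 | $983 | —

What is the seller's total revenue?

Pooled unit-bids ranked (top 5): 996 (C-1), 991 (C-2), 983 (C-3), 970 (A-1), 969 (A-2)
First bid not allocated: $964.
Allocation: A 2, C 3. Every unit priced at $964.
Revenue = 5 × 964 = $4,820.

Total revenue: $4,820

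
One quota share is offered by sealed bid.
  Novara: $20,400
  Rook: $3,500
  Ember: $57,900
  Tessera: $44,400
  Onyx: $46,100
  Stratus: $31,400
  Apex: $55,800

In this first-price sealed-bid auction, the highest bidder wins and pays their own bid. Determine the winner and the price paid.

Rule: the highest bidder wins and pays their own bid.
Sorting bids: 57,900 (Ember) > 55,800 (Apex) > 46,100 (Onyx) > 44,400 (Tessera) > 31,400 (Stratus) > 20,400 (Novara) > …
Ember is highest → pays own bid, $57,900.

Ember pays $57,900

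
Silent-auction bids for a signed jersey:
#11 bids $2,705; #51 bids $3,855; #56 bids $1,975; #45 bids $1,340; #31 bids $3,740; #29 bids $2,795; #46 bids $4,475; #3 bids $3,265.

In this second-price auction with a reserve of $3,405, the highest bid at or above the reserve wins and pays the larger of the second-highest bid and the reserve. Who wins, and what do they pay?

#46 pays $3,855

Second-price auction with a reserve of $3,405: the highest bid at or above the reserve wins and pays the larger of the second-highest bid and the reserve.
Bids in order: 4,475 (#46) > 3,855 (#51) > 3,740 (#31) > 3,265 (#3) > 2,795 (#29) > 2,705 (#11) > …
#46 has the top bid at or above the reserve ($4,475).
Second-highest bid $3,855 exceeds the reserve $3,405 → payment $3,855.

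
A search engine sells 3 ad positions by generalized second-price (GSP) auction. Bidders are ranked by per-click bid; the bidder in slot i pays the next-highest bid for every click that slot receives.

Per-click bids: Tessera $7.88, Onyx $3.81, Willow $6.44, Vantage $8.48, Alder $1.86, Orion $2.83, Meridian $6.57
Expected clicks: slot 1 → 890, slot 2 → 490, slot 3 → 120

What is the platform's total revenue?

Ranked by bid: $8.48 (Vantage) > $7.88 (Tessera) > $6.57 (Meridian) > $6.44 (Willow) > …
Slot 1: Vantage pays $7.88 × 890 = $7013.20
Slot 2: Tessera pays $6.57 × 490 = $3219.30
Slot 3: Meridian pays $6.44 × 120 = $772.80
Total = $11005.30

Total revenue: $11005.30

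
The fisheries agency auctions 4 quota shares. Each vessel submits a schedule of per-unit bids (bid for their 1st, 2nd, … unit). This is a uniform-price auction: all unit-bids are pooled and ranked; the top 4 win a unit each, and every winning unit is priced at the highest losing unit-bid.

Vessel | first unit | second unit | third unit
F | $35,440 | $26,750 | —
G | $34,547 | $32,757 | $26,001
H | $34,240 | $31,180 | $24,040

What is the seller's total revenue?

Pooled unit-bids ranked (top 4): 35,440 (F-1), 34,547 (G-1), 34,240 (H-1), 32,757 (G-2)
First bid not allocated: $31,180.
Allocation: F 1, G 2, H 1. Every unit priced at $31,180.
Revenue = 4 × 31,180 = $124,720.

Total revenue: $124,720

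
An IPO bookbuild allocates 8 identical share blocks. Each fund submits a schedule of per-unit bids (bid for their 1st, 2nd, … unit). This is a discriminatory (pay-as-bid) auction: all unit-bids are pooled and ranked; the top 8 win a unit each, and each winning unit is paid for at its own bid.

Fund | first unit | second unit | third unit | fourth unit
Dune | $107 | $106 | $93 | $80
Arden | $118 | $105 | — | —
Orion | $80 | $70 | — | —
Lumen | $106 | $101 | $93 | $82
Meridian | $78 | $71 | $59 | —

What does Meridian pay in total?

Meridian pays $0

Pooled unit-bids ranked (top 8): 118 (Arden-1), 107 (Dune-1), 106 (Dune-2), 106 (Lumen-1), 105 (Arden-2), 101 (Lumen-2), 93 (Dune-3), 93 (Lumen-3)
Next rejected bid: $82 (not a price — pay-as-bid).
Meridian wins no units.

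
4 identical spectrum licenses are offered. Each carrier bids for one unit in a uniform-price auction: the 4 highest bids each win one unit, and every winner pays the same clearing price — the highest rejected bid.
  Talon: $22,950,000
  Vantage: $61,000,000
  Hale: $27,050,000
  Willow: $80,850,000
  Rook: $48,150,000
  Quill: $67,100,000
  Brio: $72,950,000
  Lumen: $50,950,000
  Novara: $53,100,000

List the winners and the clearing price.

Sorting: 80,850,000 (Willow), 72,950,000 (Brio), 67,100,000 (Quill), 61,000,000 (Vantage), 53,100,000 (Novara), 50,950,000 (Lumen), …
Top 4: Willow, Brio, Quill, Vantage.
Highest unsuccessful bid: $53,100,000 → clearing price.

Willow, Brio, Quill, Vantage; each pays $53,100,000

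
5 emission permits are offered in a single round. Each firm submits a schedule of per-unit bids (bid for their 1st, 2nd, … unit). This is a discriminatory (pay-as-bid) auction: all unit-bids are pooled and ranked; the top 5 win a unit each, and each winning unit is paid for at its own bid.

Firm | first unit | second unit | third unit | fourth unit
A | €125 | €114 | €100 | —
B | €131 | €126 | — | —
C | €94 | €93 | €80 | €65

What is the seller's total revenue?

All unit-bids, highest first — top 5: 131 (B-1), 126 (B-2), 125 (A-1), 114 (A-2), 100 (A-3)
Next rejected bid: €94 (not a price — pay-as-bid).
Each winning unit pays its own bid.
Revenue = 131 + 126 + 125 + 114 + 100 = €596.

Total revenue: €596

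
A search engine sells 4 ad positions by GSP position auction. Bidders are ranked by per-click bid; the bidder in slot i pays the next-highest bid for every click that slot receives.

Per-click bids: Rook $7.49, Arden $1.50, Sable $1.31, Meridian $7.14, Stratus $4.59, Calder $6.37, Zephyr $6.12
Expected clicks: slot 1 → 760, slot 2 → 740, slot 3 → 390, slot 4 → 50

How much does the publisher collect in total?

Total revenue: $12756.50

Sorting advertisers: $7.49 (Rook) > $7.14 (Meridian) > $6.37 (Calder) > $6.12 (Zephyr) > $4.59 (Stratus) > …
Slot 1: Rook pays $7.14 × 760 = $5426.40
Slot 2: Meridian pays $6.37 × 740 = $4713.80
Slot 3: Calder pays $6.12 × 390 = $2386.80
Slot 4: Zephyr pays $4.59 × 50 = $229.50
Total = $12756.50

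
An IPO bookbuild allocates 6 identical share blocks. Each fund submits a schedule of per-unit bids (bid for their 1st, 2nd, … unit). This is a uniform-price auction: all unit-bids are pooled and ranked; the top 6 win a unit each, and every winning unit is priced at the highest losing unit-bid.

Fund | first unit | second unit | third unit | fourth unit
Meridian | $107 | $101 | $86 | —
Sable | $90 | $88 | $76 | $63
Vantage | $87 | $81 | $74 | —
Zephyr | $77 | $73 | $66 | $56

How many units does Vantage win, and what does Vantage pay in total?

Vantage: 1 unit, pays $81

All unit-bids, highest first — top 6: 107 (Meridian-1), 101 (Meridian-2), 90 (Sable-1), 88 (Sable-2), 87 (Vantage-1), 86 (Meridian-3)
The (k+1)-th unit-bid is $81.
Vantage wins 1 unit(s) at $81 each.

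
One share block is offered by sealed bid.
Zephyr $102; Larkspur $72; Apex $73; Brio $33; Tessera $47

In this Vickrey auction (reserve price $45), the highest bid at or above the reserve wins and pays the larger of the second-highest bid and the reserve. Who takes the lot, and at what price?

Sorting bids: 102 (Zephyr) > 73 (Apex) > 72 (Larkspur) > 47 (Tessera) > 33 (Brio)
Highest eligible bid: Zephyr at $102.
max(second-highest $73, reserve $45) = $73; the reserve does not bind.

Zephyr pays $73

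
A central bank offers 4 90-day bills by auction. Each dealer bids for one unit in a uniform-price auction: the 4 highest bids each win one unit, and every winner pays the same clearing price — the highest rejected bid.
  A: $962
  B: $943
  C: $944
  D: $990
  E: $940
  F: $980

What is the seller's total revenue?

Total revenue: $3,772

Sorting: 990 (D), 980 (F), 962 (A), 944 (C), 943 (B), 940 (E)
The 4 highest are D, F, A, C.
Highest unsuccessful bid: $943 → clearing price.
Total revenue = 4 × $943 = $3,772.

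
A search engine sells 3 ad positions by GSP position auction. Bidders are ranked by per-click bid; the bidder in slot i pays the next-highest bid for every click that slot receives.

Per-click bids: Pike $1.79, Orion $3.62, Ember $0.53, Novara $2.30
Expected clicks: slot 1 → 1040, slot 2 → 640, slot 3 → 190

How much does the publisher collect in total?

Total revenue: $3638.30

Ranked by bid: $3.62 (Orion) > $2.30 (Novara) > $1.79 (Pike) > $0.53 (Ember)
Slot 1: Orion pays $2.30 × 1040 = $2392.00
Slot 2: Novara pays $1.79 × 640 = $1145.60
Slot 3: Pike pays $0.53 × 190 = $100.70
Total = $3638.30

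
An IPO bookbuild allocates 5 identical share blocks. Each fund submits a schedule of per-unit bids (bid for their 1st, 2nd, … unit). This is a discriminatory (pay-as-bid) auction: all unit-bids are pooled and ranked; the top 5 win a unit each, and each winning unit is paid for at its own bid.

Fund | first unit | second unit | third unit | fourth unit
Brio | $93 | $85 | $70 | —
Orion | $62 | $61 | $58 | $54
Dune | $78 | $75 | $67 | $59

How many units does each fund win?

Pooled unit-bids ranked (top 5): 93 (Brio-1), 85 (Brio-2), 78 (Dune-1), 75 (Dune-2), 70 (Brio-3)
Next rejected bid: $67 (not a price — pay-as-bid).
Allocation: Brio 3, Dune 2.

Brio 3, Dune 2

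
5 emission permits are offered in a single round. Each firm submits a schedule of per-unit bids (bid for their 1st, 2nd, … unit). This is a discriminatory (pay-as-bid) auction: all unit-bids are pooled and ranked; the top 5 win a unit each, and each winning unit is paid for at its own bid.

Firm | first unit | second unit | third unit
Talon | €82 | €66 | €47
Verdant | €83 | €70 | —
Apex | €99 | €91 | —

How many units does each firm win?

Merging the schedules and taking the best 5: 99 (Apex-1), 91 (Apex-2), 83 (Verdant-1), 82 (Talon-1), 70 (Verdant-2)
Next rejected bid: €66 (not a price — pay-as-bid).
Allocation: Apex 2, Talon 1, Verdant 2.

Apex 2, Talon 1, Verdant 2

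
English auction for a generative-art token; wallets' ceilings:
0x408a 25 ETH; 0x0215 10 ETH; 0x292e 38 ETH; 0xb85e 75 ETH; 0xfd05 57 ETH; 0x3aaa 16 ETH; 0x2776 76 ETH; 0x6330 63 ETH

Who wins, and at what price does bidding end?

Limits ranked: 76 (0x2776) > 75 (0xb85e) > 63 (0x6330) > 57 (0xfd05) > 38 (0x292e) > 25 (0x408a) > …
0xb85e is the last rival to drop out, at 75 ETH; 0x2776 remains and wins at that price.

0x2776 wins at 75 ETH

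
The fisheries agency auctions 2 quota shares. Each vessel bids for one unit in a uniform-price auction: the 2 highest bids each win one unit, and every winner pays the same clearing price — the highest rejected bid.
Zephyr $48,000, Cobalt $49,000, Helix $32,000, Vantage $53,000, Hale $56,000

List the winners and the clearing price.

Sorting: 56,000 (Hale), 53,000 (Vantage), 49,000 (Cobalt), 48,000 (Zephyr), …
Winners (2 units): Hale, Vantage.
Clearing price = highest rejected bid = $49,000.

Hale, Vantage; each pays $49,000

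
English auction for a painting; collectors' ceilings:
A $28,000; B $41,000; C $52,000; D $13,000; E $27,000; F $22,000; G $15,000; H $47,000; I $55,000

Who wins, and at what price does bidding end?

I wins at $52,000

Rule: the price rises until one bidder remains; the winner pays the price at which the last rival dropped out.
Limits ranked: 55,000 (I) > 52,000 (C) > 47,000 (H) > 41,000 (B) > 28,000 (A) > 27,000 (E) > …
C is the last rival to drop out, at $52,000; I remains and wins at that price.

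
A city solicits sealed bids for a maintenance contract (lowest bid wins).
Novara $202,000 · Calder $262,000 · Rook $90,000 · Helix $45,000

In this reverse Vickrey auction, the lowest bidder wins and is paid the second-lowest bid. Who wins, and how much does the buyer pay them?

Sorting bids: 45,000 (Helix) < 90,000 (Rook) < 202,000 (Novara) < 262,000 (Calder)
Helix wins with the lowest bid; price is set by the runner-up at $90,000.

Helix is paid $90,000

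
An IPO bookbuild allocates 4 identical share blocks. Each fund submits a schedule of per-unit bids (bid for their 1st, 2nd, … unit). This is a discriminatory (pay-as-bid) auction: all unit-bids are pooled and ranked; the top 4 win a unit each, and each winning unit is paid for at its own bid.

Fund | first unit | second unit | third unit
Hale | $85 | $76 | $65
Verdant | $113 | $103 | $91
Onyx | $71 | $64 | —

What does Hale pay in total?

All unit-bids, highest first — top 4: 113 (Verdant-1), 103 (Verdant-2), 91 (Verdant-3), 85 (Hale-1)
Next rejected bid: $76 (not a price — pay-as-bid).
Hale's winning unit-bids: 85 = $85.

Hale pays $85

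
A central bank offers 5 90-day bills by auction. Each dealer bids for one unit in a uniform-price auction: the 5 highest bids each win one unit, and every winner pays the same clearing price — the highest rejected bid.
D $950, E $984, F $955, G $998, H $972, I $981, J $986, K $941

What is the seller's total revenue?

Bids ranked high→low: 998 (G), 986 (J), 984 (E), 981 (I), 972 (H), 955 (F), 950 (D), …
Winners (5 units): G, J, E, I, H.
First losing bid is F's $955, which sets the uniform price.
Total revenue = 5 × $955 = $4,775.

Total revenue: $4,775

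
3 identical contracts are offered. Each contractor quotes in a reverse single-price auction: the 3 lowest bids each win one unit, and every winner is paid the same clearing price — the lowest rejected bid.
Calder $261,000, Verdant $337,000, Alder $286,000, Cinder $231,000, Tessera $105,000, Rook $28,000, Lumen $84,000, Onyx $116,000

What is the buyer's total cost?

Total cost: $348,000

Bids ranked low→high: 28,000 (Rook), 84,000 (Lumen), 105,000 (Tessera), 116,000 (Onyx), 231,000 (Cinder), …
The 3 lowest are Rook, Lumen, Tessera.
Lowest unsuccessful bid: $116,000 → clearing price.
Total cost = 3 × $116,000 = $348,000.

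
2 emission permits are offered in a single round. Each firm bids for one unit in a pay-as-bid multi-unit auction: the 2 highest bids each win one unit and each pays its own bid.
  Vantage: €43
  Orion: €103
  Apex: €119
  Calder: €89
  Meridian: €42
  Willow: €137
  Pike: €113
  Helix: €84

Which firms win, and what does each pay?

Willow €137, Apex €119

Ordering the bids: 137 (Willow), 119 (Apex), 113 (Pike), 103 (Orion), …
Top 2: Willow, Apex.
Each winner pays its own bid: Willow €137, Apex €119.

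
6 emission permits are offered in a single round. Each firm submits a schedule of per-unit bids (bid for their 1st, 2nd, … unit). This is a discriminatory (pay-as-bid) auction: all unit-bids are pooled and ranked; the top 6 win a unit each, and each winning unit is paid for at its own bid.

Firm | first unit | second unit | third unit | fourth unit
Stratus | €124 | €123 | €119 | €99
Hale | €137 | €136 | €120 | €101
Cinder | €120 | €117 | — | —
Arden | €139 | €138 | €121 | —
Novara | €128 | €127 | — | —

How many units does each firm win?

Arden 2, Hale 2, Novara 2

Merging the schedules and taking the best 6: 139 (Arden-1), 138 (Arden-2), 137 (Hale-1), 136 (Hale-2), 128 (Novara-1), 127 (Novara-2)
Next rejected bid: €124 (not a price — pay-as-bid).
Allocation: Arden 2, Hale 2, Novara 2.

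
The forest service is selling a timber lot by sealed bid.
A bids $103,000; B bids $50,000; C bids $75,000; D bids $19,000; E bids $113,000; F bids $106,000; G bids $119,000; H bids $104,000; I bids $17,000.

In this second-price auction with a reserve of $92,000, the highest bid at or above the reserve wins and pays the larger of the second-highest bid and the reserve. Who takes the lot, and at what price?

Rule: the highest bid at or above the reserve wins and pays the larger of the second-highest bid and the reserve.
Bids in order: 119,000 (G) > 113,000 (E) > 106,000 (F) > 104,000 (H) > 103,000 (A) > 75,000 (C) > …
G has the top bid at or above the reserve ($119,000).
Second-highest bid $113,000 exceeds the reserve $92,000 → payment $113,000.

G pays $113,000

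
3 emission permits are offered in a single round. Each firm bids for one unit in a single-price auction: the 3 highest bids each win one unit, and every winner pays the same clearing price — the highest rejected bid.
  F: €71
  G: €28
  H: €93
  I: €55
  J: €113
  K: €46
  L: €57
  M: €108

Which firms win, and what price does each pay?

Bids ranked high→low: 113 (J), 108 (M), 93 (H), 71 (F), 57 (L), …
Top 3: J, M, H.
Clearing price = highest rejected bid = €71.

J, M, H; each pays €71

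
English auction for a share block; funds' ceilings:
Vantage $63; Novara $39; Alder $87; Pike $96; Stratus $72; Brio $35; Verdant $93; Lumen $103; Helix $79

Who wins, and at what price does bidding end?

Lumen wins at $96

Limits ranked: 103 (Lumen) > 96 (Pike) > 93 (Verdant) > 87 (Alder) > 79 (Helix) > 72 (Stratus) > …
Pike is the last rival to drop out, at $96; Lumen remains and wins at that price.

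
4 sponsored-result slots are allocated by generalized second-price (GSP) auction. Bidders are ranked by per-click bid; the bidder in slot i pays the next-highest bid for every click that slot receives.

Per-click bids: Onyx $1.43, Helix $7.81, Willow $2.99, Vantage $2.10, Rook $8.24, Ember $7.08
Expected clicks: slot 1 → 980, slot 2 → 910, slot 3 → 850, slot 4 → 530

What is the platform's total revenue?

Per-click bids in order: $8.24 (Rook) > $7.81 (Helix) > $7.08 (Ember) > $2.99 (Willow) > $2.10 (Vantage) > …
Slot 1: Rook pays $7.81 × 980 = $7653.80
Slot 2: Helix pays $7.08 × 910 = $6442.80
Slot 3: Ember pays $2.99 × 850 = $2541.50
Slot 4: Willow pays $2.10 × 530 = $1113.00
Total = $17751.10

Total revenue: $17751.10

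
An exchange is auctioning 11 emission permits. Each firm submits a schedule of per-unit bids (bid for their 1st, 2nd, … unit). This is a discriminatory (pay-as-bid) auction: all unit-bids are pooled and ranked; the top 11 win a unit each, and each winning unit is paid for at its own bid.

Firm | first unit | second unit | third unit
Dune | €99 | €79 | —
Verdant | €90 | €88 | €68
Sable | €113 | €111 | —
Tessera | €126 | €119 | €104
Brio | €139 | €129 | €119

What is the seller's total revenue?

Total revenue: €1,237

All unit-bids, highest first — top 11: 139 (Brio-1), 129 (Brio-2), 126 (Tessera-1), 119 (Tessera-2), 119 (Brio-3), 113 (Sable-1), 111 (Sable-2), 104 (Tessera-3), 99 (Dune-1), 90 (Verdant-1), 88 (Verdant-2)
Next rejected bid: €79 (not a price — pay-as-bid).
Each winning unit pays its own bid.
Revenue = 139 + 129 + 126 + 119 + 119 + 113 + 111 + 104 + 99 + 90 + 88 = €1,237.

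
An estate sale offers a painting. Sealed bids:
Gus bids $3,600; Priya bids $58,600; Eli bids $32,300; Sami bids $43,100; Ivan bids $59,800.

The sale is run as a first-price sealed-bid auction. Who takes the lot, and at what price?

Ivan pays $59,800

Rule: the highest bidder wins and pays their own bid.
Sorting bids: 59,800 (Ivan) > 58,600 (Priya) > 43,100 (Sami) > 32,300 (Eli) > 3,600 (Gus)
Ivan is highest → pays own bid, $59,800.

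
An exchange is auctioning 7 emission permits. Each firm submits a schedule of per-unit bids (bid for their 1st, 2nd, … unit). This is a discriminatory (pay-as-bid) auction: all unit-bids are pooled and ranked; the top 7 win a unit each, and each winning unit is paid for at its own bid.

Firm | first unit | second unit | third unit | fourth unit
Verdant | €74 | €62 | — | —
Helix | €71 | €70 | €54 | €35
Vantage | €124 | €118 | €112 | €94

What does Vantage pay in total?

Merging the schedules and taking the best 7: 124 (Vantage-1), 118 (Vantage-2), 112 (Vantage-3), 94 (Vantage-4), 74 (Verdant-1), 71 (Helix-1), 70 (Helix-2)
Next rejected bid: €62 (not a price — pay-as-bid).
Vantage's winning unit-bids: 124 + 118 + 112 + 94 = €448.

Vantage pays €448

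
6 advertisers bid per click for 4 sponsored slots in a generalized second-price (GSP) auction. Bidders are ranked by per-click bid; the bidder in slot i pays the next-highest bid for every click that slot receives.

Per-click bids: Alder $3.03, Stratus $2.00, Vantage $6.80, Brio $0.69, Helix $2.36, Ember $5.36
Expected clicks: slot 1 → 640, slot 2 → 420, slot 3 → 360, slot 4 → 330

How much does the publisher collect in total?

Ranked by bid: $6.80 (Vantage) > $5.36 (Ember) > $3.03 (Alder) > $2.36 (Helix) > $2.00 (Stratus) > …
Slot 1: Vantage pays $5.36 × 640 = $3430.40
Slot 2: Ember pays $3.03 × 420 = $1272.60
Slot 3: Alder pays $2.36 × 360 = $849.60
Slot 4: Helix pays $2.00 × 330 = $660.00
Total = $6212.60

Total revenue: $6212.60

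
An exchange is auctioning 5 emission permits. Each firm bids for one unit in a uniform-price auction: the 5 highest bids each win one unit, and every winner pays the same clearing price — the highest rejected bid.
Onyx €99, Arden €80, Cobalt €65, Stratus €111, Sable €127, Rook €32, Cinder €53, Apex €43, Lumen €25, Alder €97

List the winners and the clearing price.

Bids ranked high→low: 127 (Sable), 111 (Stratus), 99 (Onyx), 97 (Alder), 80 (Arden), 65 (Cobalt), 53 (Cinder), …
Top 5: Sable, Stratus, Onyx, Alder, Arden.
Clearing price = highest rejected bid = €65.

Sable, Stratus, Onyx, Alder, Arden; each pays €65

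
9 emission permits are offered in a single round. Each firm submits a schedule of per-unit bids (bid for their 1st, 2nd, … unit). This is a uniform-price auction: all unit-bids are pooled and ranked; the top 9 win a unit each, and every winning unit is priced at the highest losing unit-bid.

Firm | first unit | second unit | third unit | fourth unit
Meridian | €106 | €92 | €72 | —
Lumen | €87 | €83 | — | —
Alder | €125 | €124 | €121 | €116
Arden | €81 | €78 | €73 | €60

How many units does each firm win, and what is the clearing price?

Alder 4, Arden 1, Lumen 2, Meridian 2; clearing price €78

Pooled unit-bids ranked (top 9): 125 (Alder-1), 124 (Alder-2), 121 (Alder-3), 116 (Alder-4), 106 (Meridian-1), 92 (Meridian-2), 87 (Lumen-1), 83 (Lumen-2), 81 (Arden-1)
First bid not allocated: €78.
Allocation: Alder 4, Arden 1, Lumen 2, Meridian 2.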